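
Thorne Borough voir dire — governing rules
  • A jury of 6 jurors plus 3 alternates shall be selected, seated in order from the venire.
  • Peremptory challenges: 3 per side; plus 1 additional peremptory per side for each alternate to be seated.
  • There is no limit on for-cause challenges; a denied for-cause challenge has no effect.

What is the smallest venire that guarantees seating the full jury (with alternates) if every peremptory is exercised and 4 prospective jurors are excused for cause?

Seats to fill: 6 + 3 alternates = 9.
Peremptories: 3 + 1×3 = 6 per side × 2 sides = 12.
For-cause removals: 4.
Minimum venire: 9 + 12 + 4 = 25.

25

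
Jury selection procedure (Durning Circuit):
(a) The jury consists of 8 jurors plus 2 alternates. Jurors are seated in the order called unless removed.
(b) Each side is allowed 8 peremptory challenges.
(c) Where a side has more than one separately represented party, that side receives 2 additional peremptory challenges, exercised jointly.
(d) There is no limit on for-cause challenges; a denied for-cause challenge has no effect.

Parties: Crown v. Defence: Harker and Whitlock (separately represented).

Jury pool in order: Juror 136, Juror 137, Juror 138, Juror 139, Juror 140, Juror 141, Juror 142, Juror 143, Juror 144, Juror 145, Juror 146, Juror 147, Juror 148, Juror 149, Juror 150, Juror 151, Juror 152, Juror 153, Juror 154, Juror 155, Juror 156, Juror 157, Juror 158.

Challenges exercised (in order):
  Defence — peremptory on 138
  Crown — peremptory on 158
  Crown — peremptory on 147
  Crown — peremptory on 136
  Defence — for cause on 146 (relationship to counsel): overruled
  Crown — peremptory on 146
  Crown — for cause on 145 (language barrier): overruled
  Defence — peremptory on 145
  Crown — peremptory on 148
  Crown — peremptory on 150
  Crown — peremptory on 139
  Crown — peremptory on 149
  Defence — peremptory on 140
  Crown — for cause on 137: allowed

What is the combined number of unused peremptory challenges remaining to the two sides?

7

Crown allotment: 8. Defence allotment: 8 base + 2 multi-party = 10.
Crown peremptories used: #158, #147, #136, #146, #148, #150, #139, #149 — 8 (for-cause on #145, #137 don't count).
Defence peremptories used: #138, #145, #140 — 3 (the for-cause on #146 doesn't count).
Remaining: (8 − 8) + (10 − 3) = 7.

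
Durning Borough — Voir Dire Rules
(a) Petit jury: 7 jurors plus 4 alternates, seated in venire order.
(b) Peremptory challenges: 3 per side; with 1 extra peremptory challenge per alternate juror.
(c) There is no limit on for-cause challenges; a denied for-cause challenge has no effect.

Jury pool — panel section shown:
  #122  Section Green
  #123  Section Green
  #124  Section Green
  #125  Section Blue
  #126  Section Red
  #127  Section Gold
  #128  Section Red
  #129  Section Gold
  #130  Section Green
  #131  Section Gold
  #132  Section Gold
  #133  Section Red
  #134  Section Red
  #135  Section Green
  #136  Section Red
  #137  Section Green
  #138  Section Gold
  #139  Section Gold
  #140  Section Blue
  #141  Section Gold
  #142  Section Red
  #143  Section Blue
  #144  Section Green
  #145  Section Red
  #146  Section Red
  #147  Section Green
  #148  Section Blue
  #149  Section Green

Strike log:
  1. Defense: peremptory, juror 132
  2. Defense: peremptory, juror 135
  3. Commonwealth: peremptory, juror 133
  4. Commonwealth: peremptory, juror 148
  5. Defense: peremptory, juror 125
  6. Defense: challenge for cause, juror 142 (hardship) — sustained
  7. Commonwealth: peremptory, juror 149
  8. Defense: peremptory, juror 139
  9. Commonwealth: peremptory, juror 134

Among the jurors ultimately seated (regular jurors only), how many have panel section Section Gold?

2

Removed: #125, #132, #133, #134, #135, #139, #142, #148, #149.
Seated jurors 1–7: #122, #123, #124, #126, #127, #128, #129 (alternates #130, #131, #136, #137 not counted).
Of those, in Section Gold: #127, #129 → 2.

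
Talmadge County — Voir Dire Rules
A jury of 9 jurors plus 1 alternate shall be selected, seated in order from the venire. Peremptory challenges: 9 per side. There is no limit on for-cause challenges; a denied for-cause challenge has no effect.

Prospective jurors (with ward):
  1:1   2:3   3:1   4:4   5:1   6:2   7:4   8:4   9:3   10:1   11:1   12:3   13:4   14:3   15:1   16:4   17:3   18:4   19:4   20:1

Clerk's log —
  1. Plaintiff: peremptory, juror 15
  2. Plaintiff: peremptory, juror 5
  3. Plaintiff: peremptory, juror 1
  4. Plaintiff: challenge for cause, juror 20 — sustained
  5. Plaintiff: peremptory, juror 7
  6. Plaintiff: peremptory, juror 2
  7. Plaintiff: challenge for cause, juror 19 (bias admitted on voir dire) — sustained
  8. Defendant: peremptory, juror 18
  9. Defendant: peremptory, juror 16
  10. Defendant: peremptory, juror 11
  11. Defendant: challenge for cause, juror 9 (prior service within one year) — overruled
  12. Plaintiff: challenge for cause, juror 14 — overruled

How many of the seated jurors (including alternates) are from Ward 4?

Removed: #1, #2, #5, #7, #11, #15, #16, #18, #19, #20.
Seated (10 incl. alternates): #3, #4, #6, #8, #9, #10, #12, #13, #14, #17.
Of those, in Ward 4: #4, #8, #13 → 3.

3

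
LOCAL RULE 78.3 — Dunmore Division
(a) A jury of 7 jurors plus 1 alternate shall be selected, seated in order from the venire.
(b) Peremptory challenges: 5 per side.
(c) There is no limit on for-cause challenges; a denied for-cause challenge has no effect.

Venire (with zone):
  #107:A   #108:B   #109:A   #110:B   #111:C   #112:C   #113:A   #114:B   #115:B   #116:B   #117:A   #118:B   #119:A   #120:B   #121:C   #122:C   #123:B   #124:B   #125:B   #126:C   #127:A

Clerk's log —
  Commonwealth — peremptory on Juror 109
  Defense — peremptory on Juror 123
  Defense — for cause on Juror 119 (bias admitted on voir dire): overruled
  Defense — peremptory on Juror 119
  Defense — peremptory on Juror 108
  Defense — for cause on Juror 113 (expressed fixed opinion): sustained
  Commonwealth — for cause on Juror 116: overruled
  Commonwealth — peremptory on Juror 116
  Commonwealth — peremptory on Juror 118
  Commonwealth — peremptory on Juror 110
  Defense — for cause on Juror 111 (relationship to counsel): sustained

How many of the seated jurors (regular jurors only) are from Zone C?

Removed: #108, #109, #110, #111, #113, #116, #118, #119, #123.
Seated jurors 1–7: #107, #112, #114, #115, #117, #120, #121 (alternates #122 not counted).
Of those, in Zone C: #112, #121 → 2.

2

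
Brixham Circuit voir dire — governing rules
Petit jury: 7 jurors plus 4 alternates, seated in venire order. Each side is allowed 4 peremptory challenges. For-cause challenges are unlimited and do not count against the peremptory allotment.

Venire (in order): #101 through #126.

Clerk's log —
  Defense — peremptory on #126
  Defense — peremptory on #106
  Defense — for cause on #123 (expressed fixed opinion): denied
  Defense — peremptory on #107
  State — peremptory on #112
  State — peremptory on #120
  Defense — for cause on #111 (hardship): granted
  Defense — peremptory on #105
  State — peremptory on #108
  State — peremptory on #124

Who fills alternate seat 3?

116

Removed: #105, #106, #107, #108, #111, #112, #120, #124, #126. (#123 stays — for-cause denied.)
Filling seats in venire order through position 10: #101, #102, #103, #104, #109, #110, #113, #114, #115, #116.
So alternate 3 is #116.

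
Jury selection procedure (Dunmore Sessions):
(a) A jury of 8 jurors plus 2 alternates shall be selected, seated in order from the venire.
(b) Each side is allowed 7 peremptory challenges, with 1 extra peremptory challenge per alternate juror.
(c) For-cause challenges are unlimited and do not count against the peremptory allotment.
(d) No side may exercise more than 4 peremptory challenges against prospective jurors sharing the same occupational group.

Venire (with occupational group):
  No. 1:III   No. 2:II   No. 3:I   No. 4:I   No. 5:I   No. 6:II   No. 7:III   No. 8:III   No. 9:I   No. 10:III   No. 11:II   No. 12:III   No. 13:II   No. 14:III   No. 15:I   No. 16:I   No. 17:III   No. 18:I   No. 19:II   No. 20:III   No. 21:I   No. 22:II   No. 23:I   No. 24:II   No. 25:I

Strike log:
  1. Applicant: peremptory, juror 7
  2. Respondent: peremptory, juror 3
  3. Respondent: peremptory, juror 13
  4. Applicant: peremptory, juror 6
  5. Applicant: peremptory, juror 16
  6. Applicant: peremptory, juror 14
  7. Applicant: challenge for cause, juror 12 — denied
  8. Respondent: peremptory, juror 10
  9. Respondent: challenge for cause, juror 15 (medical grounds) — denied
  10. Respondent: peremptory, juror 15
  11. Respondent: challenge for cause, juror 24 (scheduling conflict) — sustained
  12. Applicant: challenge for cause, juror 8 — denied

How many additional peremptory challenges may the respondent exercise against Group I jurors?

2

Respondent peremptories so far: #3, #13, #10, #15 — 4 of 9 used, 5 left overall.
Against Group I: #3, #15 — 2 used; per-group cap 4 leaves 2.
Binding limit: min(5, 2) = 2.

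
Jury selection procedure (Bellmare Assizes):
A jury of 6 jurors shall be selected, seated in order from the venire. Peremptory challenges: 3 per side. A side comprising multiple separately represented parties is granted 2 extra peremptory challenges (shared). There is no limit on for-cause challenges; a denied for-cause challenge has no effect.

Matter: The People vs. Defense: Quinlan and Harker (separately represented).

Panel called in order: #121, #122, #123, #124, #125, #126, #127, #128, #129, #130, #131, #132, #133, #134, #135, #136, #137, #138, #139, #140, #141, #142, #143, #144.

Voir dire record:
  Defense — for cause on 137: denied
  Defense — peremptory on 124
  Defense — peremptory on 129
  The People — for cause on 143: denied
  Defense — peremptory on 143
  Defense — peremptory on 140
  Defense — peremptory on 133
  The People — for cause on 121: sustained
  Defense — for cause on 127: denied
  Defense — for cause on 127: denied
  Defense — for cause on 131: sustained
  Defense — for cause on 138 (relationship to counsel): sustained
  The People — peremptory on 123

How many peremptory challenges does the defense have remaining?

0

Defense allotment: 3 base + 2 multi-party = 5.
Defense peremptories used: #124, #129, #143, #140, #133 — 5 (for-cause on #137, #127, #127, #131, #138 don't count).
Remaining: 5 − 5 = 0.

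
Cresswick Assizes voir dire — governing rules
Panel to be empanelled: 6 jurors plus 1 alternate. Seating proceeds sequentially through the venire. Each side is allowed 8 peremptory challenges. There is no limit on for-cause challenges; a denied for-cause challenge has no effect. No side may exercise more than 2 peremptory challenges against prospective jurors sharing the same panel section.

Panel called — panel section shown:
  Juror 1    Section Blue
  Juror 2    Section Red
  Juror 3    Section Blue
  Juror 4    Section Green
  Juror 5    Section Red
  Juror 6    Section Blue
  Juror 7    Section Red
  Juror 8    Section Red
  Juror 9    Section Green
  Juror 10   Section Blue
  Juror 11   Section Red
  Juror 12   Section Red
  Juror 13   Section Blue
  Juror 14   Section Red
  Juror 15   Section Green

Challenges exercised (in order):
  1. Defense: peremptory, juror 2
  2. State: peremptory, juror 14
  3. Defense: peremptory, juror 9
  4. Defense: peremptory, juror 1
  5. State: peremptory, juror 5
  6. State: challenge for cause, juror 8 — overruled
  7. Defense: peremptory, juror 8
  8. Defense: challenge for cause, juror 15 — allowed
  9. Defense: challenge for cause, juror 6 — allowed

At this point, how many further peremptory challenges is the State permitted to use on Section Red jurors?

State peremptories so far: #14, #5 — 2 of 8 used, 6 left overall.
Against Section Red: #14, #5 — 2 used; per-section cap 2 leaves 0.
Binding limit: min(6, 0) = 0.

0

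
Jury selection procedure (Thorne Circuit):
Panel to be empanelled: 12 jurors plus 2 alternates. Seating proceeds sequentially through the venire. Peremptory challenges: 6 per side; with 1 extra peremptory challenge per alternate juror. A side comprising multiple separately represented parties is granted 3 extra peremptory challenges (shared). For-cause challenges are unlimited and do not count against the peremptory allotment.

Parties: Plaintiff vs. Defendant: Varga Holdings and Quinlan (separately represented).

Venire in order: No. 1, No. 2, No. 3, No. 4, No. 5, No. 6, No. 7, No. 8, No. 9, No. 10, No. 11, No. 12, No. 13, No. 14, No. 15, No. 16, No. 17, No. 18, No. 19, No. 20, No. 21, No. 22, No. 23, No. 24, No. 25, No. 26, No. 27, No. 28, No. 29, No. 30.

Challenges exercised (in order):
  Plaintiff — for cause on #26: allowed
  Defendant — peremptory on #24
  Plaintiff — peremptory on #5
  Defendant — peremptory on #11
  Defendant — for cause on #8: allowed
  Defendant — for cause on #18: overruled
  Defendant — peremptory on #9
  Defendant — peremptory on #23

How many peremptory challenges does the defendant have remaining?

7

Defendant allotment: 6 base + 1 × 2 alternates + 3 multi-party = 11.
Defendant peremptories used: #24, #11, #9, #23 — 4 (for-cause on #8, #18 don't count).
Remaining: 11 − 4 = 7.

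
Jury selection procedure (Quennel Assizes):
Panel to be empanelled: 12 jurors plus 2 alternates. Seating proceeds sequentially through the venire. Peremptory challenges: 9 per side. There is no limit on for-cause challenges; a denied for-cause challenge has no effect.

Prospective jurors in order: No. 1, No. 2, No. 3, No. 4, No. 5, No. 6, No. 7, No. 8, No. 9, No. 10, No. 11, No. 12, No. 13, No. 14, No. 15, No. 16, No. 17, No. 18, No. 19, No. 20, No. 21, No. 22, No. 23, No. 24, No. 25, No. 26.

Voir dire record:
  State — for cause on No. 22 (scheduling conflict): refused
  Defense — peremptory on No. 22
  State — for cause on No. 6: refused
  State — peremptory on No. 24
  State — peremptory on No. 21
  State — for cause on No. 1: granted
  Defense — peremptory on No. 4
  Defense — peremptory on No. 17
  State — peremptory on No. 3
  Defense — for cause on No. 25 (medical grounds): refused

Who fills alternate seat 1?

16

Removed: #1, #3, #4, #17, #21, #22, #24. (#6, #25 stay — for-cause denied.)
Filling seats in venire order through position 13: #2, #5, #6, #7, #8, #9, #10, #11, #12, #13, #14, #15, #16.
So alternate 1 is #16.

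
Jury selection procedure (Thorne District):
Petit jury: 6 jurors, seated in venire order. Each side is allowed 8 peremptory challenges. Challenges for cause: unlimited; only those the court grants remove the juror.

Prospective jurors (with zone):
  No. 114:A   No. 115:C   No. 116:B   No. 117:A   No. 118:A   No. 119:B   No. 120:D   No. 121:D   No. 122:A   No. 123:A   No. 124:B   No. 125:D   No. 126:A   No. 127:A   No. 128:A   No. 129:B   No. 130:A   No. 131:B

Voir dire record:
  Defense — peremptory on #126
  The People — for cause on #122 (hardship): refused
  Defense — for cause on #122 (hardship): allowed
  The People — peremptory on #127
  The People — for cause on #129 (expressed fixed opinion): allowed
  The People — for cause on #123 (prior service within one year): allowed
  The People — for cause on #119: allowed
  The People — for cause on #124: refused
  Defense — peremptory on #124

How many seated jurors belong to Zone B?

1

Removed: #119, #122, #123, #124, #126, #127, #129.
Seated jurors 1–6: #114, #115, #116, #117, #118, #120.
Of those, in Zone B: #116 → 1.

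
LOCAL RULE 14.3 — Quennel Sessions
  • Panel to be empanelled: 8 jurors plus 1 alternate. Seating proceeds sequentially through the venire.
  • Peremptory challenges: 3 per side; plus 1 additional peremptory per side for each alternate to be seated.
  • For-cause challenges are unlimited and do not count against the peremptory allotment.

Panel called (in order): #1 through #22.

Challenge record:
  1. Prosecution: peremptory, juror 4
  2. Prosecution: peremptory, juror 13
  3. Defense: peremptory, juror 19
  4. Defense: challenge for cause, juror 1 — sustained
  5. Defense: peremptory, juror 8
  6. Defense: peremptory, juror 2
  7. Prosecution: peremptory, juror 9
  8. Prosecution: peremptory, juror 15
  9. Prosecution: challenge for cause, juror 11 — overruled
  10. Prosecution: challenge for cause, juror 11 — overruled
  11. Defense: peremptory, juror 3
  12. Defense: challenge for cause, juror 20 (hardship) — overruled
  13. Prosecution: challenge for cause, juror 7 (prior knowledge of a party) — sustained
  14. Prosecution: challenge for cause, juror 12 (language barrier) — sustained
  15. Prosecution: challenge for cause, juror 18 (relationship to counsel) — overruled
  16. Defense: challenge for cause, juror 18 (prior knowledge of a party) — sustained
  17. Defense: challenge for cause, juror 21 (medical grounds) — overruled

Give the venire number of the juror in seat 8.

Removed: #1, #2, #3, #4, #7, #8, #9, #12, #13, #15, #18, #19. (#11, #20, #21 stay — for-cause denied.)
Seating in order: seats 1–8 → #5, #6, #10, #11, #14, #16, #17, #20; alternates → #21.
So seat 8 is #20.

20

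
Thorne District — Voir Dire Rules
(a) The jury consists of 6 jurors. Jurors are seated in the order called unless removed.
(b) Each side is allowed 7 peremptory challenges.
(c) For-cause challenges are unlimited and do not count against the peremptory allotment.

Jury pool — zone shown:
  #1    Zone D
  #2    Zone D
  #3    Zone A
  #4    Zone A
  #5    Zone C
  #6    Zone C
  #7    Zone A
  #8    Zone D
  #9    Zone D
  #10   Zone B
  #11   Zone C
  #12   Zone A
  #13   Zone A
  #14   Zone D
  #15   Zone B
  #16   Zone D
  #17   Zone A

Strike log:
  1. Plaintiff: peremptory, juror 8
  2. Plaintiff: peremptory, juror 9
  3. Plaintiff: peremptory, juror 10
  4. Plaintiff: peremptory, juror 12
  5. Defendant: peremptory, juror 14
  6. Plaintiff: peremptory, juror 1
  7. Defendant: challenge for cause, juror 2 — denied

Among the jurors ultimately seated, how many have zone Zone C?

Removed: #1, #8, #9, #10, #12, #14.
Seated jurors 1–6: #2, #3, #4, #5, #6, #7.
Of those, in Zone C: #5, #6 → 2.

2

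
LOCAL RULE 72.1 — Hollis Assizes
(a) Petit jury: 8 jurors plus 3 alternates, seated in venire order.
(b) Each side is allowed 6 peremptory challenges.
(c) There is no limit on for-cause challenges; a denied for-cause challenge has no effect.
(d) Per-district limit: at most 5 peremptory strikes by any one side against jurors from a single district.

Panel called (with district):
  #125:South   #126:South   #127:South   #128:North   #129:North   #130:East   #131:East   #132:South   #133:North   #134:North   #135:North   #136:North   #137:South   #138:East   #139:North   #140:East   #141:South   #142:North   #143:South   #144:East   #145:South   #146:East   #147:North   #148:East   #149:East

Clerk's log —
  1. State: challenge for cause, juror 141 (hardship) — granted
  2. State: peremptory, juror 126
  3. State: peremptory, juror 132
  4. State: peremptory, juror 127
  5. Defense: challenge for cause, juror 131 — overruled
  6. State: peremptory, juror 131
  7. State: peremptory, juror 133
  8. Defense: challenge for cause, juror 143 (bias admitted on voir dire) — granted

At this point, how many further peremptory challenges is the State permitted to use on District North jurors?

State peremptories so far: #126, #132, #127, #131, #133 — 5 of 6 used, 1 left overall.
Against District North: #133 — 1 used; per-district cap 5 leaves 4.
Binding limit: min(1, 4) = 1.

1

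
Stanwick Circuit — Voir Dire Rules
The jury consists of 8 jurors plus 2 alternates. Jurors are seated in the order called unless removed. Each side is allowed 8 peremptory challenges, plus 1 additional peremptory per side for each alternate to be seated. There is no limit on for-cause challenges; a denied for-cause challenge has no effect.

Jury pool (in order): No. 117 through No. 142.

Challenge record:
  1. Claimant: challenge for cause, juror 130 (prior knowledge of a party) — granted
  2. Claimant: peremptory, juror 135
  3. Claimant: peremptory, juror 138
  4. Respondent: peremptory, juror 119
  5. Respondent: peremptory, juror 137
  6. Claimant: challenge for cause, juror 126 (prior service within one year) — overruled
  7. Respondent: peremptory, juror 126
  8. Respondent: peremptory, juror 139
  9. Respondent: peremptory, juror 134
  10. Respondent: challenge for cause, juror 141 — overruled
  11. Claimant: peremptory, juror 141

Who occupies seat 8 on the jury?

Removed: #119, #126, #130, #134, #135, #137, #138, #139, #141.
Seating in order: seats 1–8 → #117, #118, #120, #121, #122, #123, #124, #125; alternates → #127, #128.
So seat 8 is #125.

125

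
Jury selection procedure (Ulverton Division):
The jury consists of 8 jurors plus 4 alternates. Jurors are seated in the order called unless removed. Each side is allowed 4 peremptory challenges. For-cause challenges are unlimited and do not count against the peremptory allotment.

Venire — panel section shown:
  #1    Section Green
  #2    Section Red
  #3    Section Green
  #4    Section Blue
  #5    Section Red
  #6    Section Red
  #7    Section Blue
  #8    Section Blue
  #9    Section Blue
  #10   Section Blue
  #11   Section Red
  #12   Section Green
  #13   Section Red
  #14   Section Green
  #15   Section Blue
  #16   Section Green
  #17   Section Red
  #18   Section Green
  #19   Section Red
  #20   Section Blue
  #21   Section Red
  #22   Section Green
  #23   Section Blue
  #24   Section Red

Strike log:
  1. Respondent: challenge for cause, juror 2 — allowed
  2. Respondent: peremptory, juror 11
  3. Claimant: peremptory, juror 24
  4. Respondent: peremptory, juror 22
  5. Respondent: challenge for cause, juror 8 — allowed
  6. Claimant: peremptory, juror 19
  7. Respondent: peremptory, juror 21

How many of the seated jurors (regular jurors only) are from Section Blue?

Removed: #2, #8, #11, #19, #21, #22, #24.
Seated jurors 1–8: #1, #3, #4, #5, #6, #7, #9, #10 (alternates #12, #13, #14, #15 not counted).
Of those, in Section Blue: #4, #7, #9, #10 → 4.

4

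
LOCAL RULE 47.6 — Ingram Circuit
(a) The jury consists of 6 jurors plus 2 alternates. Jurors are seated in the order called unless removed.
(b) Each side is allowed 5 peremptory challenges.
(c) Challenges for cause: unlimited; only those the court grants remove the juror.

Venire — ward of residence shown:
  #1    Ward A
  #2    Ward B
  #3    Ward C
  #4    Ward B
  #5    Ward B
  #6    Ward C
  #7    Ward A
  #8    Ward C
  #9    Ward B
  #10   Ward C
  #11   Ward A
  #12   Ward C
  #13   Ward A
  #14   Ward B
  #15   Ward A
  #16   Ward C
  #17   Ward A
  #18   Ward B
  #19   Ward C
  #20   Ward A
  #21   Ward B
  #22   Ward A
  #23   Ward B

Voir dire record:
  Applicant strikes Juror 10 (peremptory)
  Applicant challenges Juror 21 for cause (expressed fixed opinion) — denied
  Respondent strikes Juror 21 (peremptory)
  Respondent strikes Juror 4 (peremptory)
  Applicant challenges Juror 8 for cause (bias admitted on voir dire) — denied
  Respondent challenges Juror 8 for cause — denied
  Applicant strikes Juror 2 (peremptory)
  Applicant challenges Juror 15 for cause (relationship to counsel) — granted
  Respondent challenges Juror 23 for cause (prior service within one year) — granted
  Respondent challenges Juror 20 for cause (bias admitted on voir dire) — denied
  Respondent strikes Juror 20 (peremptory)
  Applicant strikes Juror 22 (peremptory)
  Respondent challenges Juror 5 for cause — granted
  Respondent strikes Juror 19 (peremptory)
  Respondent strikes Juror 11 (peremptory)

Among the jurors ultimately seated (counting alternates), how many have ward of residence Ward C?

Removed: #2, #4, #5, #10, #11, #15, #19, #20, #21, #22, #23.
Seated (8 incl. alternates): #1, #3, #6, #7, #8, #9, #12, #13.
Of those, in Ward C: #3, #6, #8, #12 → 4.

4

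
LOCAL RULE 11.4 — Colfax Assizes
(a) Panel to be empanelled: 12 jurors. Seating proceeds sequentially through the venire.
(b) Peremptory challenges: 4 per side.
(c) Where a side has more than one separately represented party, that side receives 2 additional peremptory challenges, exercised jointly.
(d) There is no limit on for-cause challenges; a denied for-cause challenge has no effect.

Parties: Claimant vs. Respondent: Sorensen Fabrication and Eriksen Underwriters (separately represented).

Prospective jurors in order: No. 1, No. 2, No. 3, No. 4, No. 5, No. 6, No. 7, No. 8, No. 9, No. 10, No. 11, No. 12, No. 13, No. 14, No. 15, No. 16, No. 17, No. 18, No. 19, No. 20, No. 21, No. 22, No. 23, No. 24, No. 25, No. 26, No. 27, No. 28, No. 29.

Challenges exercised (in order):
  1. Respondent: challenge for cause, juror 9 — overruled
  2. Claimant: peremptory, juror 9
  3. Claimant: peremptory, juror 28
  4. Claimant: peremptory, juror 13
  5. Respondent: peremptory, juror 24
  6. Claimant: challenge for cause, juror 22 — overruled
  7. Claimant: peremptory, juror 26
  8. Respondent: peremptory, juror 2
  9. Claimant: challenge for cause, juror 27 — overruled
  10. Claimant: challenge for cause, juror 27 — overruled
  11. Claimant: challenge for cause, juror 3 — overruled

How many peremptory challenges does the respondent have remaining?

4

Respondent allotment: 4 base + 2 multi-party = 6.
Respondent peremptories used: #24, #2 — 2 (the for-cause on #9 doesn't count).
Remaining: 6 − 2 = 4.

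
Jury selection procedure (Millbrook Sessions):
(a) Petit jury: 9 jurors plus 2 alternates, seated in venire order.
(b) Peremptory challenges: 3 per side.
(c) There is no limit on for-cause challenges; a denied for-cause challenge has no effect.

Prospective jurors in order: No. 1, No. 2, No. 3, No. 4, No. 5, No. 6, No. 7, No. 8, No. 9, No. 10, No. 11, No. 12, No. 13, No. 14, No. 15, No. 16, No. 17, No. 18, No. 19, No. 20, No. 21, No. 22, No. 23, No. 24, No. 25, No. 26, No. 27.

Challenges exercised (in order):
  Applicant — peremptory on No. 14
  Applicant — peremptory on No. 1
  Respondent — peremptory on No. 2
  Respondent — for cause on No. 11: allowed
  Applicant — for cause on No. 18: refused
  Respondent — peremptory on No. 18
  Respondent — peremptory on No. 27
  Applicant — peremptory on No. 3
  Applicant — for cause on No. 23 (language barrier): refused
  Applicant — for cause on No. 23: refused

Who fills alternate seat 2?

16

Removed: #1, #2, #3, #11, #14, #18, #27. (#23 stays — for-cause denied.)
Seating in order: seats 1–9 → #4, #5, #6, #7, #8, #9, #10, #12, #13; alternates → #15, #16.
So alternate 2 is #16.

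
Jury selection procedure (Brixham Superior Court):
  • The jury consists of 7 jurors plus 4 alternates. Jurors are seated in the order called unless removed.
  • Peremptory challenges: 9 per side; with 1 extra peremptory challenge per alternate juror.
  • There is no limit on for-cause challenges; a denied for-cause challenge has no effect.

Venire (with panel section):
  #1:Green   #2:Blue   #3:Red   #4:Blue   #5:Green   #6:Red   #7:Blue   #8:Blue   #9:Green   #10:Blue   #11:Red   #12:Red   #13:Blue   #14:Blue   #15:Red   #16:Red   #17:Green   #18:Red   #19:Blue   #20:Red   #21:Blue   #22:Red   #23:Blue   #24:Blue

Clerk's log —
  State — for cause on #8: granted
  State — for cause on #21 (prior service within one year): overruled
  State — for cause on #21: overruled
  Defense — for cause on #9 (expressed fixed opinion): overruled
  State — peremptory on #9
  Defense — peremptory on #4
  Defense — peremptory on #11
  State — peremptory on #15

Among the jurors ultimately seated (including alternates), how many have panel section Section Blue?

5

Removed: #4, #8, #9, #11, #15.
Seated (11 incl. alternates): #1, #2, #3, #5, #6, #7, #10, #12, #13, #14, #16.
Of those, in Section Blue: #2, #7, #10, #13, #14 → 5.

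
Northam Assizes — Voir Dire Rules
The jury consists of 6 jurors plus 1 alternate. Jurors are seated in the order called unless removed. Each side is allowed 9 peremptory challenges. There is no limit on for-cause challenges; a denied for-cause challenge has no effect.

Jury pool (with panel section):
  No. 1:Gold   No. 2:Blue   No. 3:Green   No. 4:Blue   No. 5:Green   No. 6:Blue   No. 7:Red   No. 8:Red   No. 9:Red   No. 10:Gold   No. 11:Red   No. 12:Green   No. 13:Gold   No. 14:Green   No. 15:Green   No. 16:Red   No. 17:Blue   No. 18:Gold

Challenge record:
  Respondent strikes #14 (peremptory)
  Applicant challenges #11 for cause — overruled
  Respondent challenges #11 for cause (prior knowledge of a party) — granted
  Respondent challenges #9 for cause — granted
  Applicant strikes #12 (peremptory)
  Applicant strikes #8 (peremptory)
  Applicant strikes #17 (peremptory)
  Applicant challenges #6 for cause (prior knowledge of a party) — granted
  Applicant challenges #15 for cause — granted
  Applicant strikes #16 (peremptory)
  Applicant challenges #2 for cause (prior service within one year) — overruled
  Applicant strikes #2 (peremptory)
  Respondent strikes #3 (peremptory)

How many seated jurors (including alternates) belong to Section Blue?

1

Removed: #2, #3, #6, #8, #9, #11, #12, #14, #15, #16, #17.
Seated (7 incl. alternates): #1, #4, #5, #7, #10, #13, #18.
Of those, in Section Blue: #4 → 1.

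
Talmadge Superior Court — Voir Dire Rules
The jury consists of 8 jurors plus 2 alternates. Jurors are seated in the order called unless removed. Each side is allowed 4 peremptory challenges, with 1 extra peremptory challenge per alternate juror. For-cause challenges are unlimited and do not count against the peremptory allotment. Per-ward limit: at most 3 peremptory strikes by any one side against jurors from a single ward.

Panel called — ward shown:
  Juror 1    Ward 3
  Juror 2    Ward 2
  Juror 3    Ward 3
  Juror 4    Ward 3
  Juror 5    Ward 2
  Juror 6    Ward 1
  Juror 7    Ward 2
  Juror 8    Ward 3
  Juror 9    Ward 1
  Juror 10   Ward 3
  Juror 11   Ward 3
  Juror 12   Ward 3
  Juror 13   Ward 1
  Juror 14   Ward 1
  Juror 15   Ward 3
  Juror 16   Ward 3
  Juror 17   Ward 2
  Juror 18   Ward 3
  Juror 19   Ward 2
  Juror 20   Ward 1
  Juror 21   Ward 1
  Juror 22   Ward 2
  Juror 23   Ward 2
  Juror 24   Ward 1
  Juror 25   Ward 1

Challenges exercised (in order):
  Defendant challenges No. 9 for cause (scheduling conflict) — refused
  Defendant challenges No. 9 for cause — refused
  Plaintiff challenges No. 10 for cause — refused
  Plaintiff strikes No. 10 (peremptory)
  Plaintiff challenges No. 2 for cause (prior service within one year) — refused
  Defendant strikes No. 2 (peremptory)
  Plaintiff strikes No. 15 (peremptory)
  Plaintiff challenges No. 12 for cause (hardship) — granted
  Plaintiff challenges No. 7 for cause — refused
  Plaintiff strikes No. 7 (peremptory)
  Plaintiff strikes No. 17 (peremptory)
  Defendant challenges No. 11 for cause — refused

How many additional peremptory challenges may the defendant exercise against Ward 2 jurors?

Defendant peremptories so far: #2 — 1 of 6 used, 5 left overall.
Against Ward 2: #2 — 1 used; per-ward cap 3 leaves 2.
Binding limit: min(5, 2) = 2.

2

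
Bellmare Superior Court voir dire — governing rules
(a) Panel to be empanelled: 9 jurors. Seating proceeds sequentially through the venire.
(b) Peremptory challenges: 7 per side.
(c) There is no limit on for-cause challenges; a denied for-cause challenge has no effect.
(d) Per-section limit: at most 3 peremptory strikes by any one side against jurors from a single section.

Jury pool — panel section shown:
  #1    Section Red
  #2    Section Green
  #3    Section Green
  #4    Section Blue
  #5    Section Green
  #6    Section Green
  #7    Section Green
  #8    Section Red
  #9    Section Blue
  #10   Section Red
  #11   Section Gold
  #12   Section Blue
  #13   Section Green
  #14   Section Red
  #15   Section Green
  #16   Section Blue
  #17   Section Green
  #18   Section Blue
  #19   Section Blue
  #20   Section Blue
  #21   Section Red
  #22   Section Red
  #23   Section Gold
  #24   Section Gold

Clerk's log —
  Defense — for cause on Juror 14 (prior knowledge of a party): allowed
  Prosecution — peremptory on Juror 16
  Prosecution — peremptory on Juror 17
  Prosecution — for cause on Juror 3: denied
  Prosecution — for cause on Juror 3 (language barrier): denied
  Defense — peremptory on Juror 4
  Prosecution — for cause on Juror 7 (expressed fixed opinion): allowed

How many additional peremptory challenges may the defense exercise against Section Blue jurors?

2

Defense peremptories so far: #4 — 1 of 7 used, 6 left overall.
Against Section Blue: #4 — 1 used; per-section cap 3 leaves 2.
Binding limit: min(6, 2) = 2.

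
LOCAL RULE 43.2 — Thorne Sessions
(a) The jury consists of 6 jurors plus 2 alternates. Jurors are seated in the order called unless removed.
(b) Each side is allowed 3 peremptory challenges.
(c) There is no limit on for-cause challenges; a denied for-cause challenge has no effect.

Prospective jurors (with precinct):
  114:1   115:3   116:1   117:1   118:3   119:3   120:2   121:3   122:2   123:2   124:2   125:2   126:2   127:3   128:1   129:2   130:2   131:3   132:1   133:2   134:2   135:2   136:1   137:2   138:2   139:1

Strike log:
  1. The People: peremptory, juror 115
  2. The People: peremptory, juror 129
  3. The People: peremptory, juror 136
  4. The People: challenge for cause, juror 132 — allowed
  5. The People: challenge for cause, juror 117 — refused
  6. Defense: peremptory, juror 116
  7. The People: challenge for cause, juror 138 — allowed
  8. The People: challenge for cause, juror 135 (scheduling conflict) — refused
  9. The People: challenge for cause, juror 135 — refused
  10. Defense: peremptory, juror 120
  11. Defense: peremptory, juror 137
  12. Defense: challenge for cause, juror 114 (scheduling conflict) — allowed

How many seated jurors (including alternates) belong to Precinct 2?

4

Removed: #114, #115, #116, #120, #129, #132, #136, #137, #138.
Seated (8 incl. alternates): #117, #118, #119, #121, #122, #123, #124, #125.
Of those, in Precinct 2: #122, #123, #124, #125 → 4.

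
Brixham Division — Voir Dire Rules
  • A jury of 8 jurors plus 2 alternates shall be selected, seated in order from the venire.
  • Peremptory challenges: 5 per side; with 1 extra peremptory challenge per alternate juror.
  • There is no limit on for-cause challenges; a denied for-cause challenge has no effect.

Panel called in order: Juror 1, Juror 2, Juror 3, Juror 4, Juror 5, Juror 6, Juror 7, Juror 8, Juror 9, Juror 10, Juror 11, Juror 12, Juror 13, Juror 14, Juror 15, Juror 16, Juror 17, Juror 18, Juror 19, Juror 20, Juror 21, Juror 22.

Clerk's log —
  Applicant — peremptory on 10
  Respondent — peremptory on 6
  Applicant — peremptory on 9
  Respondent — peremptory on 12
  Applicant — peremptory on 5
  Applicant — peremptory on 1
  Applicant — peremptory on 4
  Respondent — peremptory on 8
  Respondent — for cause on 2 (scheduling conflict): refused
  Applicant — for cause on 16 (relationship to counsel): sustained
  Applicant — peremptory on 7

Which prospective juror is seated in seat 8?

18

Removed: #1, #4, #5, #6, #7, #8, #9, #10, #12, #16. (#2 stays — for-cause denied.)
Seating in order: seats 1–8 → #2, #3, #11, #13, #14, #15, #17, #18; alternates → #19, #20.
So seat 8 is #18.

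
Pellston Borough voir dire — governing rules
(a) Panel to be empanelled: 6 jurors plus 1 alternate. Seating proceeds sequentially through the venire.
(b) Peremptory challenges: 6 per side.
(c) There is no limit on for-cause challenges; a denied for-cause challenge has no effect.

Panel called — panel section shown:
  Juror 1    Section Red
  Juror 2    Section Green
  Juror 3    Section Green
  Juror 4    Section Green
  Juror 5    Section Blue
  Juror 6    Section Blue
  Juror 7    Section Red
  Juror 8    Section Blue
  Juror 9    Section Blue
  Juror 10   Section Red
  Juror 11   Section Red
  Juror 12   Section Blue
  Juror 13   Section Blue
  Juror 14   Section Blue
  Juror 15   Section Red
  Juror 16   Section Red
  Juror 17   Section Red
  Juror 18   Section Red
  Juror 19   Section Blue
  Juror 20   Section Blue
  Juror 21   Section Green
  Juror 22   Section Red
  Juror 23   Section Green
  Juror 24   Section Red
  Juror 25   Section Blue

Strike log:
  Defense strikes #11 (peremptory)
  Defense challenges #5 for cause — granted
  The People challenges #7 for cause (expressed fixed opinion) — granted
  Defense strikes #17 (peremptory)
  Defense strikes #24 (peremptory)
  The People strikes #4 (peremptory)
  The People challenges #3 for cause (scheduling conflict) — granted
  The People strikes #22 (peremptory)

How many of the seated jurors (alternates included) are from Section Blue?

4

Removed: #3, #4, #5, #7, #11, #17, #22, #24.
Seated (7 incl. alternates): #1, #2, #6, #8, #9, #10, #12.
Of those, in Section Blue: #6, #8, #9, #12 → 4.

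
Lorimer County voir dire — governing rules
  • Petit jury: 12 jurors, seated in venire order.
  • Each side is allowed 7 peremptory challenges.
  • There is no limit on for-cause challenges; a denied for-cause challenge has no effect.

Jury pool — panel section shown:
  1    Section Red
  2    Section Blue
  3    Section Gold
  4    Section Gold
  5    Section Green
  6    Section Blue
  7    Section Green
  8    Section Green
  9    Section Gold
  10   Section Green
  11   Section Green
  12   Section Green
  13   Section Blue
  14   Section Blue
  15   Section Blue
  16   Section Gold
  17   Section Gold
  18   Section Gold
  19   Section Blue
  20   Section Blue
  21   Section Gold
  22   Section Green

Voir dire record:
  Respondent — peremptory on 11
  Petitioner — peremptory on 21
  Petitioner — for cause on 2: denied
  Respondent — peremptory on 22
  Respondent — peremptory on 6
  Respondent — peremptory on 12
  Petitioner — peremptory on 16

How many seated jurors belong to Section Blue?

4

Removed: #6, #11, #12, #16, #21, #22.
Seated jurors 1–12: #1, #2, #3, #4, #5, #7, #8, #9, #10, #13, #14, #15.
Of those, in Section Blue: #2, #13, #14, #15 → 4.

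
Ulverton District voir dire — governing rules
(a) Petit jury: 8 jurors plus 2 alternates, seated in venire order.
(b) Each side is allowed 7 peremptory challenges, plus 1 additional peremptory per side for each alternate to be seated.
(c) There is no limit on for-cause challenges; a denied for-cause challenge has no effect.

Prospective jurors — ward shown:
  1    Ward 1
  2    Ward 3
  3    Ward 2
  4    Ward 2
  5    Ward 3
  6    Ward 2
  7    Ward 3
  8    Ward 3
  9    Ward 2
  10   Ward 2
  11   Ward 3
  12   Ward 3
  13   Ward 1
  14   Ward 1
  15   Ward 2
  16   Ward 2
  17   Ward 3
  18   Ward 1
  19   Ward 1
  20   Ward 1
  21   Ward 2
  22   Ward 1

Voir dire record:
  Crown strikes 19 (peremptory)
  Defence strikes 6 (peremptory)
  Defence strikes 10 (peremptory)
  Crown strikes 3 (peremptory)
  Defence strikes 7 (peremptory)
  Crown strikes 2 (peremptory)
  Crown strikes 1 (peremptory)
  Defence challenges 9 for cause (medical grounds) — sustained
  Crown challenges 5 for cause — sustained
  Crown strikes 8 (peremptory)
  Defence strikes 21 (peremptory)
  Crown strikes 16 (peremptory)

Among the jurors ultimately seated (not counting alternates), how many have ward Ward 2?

2

Removed: #1, #2, #3, #5, #6, #7, #8, #9, #10, #16, #19, #21.
Seated jurors 1–8: #4, #11, #12, #13, #14, #15, #17, #18 (alternates #20, #22 not counted).
Of those, in Ward 2: #4, #15 → 2.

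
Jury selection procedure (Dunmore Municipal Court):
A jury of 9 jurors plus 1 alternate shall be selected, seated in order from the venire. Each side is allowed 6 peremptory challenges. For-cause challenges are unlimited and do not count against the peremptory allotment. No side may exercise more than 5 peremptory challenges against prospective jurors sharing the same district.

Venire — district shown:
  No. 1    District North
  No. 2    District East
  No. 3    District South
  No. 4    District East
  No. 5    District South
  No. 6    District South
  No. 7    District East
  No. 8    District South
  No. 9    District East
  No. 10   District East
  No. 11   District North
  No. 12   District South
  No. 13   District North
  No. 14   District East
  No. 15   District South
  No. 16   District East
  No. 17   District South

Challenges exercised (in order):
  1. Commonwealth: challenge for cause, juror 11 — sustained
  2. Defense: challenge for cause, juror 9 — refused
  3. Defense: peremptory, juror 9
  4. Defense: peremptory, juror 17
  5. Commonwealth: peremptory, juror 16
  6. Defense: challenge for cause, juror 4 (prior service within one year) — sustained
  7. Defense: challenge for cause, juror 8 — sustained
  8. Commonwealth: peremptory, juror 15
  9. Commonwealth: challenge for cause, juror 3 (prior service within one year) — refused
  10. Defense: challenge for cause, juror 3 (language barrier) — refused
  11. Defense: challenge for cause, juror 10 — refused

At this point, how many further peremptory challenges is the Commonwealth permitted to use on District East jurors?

4

Commonwealth peremptories so far: #16, #15 — 2 of 6 used, 4 left overall.
Against District East: #16 — 1 used; per-district cap 5 leaves 4.
Binding limit: min(4, 4) = 4.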